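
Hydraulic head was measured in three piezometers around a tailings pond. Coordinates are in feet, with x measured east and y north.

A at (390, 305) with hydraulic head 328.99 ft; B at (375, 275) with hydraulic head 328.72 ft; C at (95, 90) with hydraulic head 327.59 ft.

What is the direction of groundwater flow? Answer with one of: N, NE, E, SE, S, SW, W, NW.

S

Differences from A: to B (Δx, Δy, Δh) = (-15, -30, -0.27); to C = (-295, -215, -1.40).
Solve a·Δx + b·Δy = Δh: det = (-15)·(-215) − (-295)·(-30) = -5625.
∂h/∂x = [(-0.27)·(-215) − (-1.40)·(-30)] / -5625 = -0.002853
∂h/∂y = [(-15)·(-1.40) − (-295)·(-0.27)] / -5625 = +0.01043
Flow = −∇h = (+0.002853 east, -0.01043 north), which points south.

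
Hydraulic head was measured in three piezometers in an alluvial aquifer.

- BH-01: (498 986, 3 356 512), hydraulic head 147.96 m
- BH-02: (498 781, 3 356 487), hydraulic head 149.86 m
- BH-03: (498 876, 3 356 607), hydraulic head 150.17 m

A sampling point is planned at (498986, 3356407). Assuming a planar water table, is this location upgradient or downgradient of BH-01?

Taking BH-01 as reference: BH-02−BH-01 = (-205, -25, +1.90); BH-03−BH-01 = (-110, 95, +2.21).
Solve a·Δx + b·Δy = Δh: det = (-205)·95 − (-110)·(-25) = -22225.
∂h/∂x = [(+1.90)·95 − (+2.21)·(-25)] / -22225 = -0.01061
∂h/∂y = [(-205)·(+2.21) − (-110)·(+1.90)] / -22225 = +0.01098
Head at (498986, 3356407) = 147.96 + (-0.01061)·(0) + (+0.01098)·(-105) = 146.81 m.
That is lower than the 147.96 m at BH-01, so the point is downgradient.

downgradient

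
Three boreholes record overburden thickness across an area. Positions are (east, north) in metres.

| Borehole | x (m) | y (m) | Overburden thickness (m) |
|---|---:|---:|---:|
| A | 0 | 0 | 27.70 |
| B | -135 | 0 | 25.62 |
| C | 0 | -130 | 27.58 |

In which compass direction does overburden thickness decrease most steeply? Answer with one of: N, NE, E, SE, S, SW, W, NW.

∂d/∂x = (25.62 − 27.70) / (-135 − 0) = +0.01541
∂d/∂y = (27.58 − 27.70) / (-130 − 0) = +0.0009231
Steepest decrease is along −∇f = (-0.01541 E, -0.0009231 N) → west.

W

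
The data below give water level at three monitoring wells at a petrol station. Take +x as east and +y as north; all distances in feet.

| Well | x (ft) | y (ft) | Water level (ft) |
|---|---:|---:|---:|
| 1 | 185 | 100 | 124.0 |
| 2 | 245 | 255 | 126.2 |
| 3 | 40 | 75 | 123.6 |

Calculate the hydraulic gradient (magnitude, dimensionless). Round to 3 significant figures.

0.0141

Differences from 1: to 2 (Δx, Δy, Δh) = (60, 155, +2.2); to 3 = (-145, -25, -0.4).
Determinant of the coordinate differences = 60·(-25) − (-145)·155 = 20975.
∂h/∂x = [(+2.2)·(-25) − (-0.4)·155] / 20975 = +0.0003337
∂h/∂y = [60·(-0.4) − (-145)·(+2.2)] / 20975 = +0.01406
|∇h| = √(0.0003337² + 0.01406²) = 0.01406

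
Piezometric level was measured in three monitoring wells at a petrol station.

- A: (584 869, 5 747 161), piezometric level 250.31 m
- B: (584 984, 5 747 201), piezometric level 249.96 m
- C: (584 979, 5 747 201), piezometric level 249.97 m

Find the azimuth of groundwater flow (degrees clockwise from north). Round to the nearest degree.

Three-point gradient (reference A): Δ to B = (115, 40, -0.35), Δ to C = (110, 40, -0.34).
∂h/∂x = -0.002000, ∂h/∂y = -0.003000 (det = 200).
Flow direction (−∇h) has components (+0.002000 E, +0.003000 N).
Azimuth = atan2(E, N) = atan2(+0.002000, +0.003000) = 33.7° ≈ 034°.

034°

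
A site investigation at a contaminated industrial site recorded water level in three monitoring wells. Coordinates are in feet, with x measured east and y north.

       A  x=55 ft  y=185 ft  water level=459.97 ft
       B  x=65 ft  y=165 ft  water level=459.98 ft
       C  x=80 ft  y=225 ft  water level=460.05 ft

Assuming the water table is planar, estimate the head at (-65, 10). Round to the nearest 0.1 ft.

With h = a·x + b·y + c and A as origin, the differences give:
  10·a + (-20)·b = +0.01
  25·a + 40·b = +0.08
Eliminate b (×40 and ×(-20), subtract): 900·a = 2.000 → a = ∂h/∂x = +0.002222
Back-substitute: b = ∂h/∂y = +0.0006111.
h(-65, 10) = 459.97 + (+0.002222)·(-120) + (+0.0006111)·(-175) = 459.97 -0.267 -0.107 = 459.596 ft.

459.6 ft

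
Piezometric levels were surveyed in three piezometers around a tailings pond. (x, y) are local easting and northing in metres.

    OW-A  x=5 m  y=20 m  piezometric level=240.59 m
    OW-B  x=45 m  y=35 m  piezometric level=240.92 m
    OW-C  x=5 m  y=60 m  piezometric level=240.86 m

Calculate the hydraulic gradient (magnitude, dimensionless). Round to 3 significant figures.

Differences from OW-A: to OW-B (Δx, Δy, Δh) = (40, 15, +0.33); to OW-C = (0, 40, +0.27).
Solve a·Δx + b·Δy = Δh: det = 40·40 − 0·15 = 1600.
∂h/∂x = [(+0.33)·40 − (+0.27)·15] / 1600 = +0.005719
∂h/∂y = [40·(+0.27) − 0·(+0.33)] / 1600 = +0.006750
|∇h| = √(0.005719² + 0.006750²) = 0.008847

0.00885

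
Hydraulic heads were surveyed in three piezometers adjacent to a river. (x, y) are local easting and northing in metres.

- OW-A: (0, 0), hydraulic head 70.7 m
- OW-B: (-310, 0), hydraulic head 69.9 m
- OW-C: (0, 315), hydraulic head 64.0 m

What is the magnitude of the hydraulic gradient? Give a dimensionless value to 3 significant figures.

∂h/∂x = (69.9 − 70.7) / (-310 − 0) = +0.002581
∂h/∂y = (64.0 − 70.7) / (315 − 0) = -0.02127
|∇h| = √(0.002581² + -0.02127²) = 0.02143

0.0214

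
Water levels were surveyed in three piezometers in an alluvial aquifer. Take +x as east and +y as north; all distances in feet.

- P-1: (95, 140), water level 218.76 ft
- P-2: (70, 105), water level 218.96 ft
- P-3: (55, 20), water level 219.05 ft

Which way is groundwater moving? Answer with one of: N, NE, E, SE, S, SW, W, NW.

With h = a·x + b·y + c and P-1 as origin, the differences give:
  (-25)·a + (-35)·b = +0.20
  (-40)·a + (-120)·b = +0.29
Eliminate b (×(-120) and ×(-35), subtract): 1600·a = -13.850 → a = ∂h/∂x = -0.008656
Back-substitute: b = ∂h/∂y = +0.0004688.
Flow = −∇h = (+0.008656 east, -0.0004688 north), which points east.

E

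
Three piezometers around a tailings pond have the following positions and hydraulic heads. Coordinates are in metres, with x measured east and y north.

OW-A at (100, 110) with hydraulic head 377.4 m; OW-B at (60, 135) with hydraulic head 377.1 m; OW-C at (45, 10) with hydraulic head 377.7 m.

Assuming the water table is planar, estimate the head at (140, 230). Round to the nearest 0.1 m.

376.9 m

Differences from OW-A: to OW-B (Δx, Δy, Δh) = (-40, 25, -0.3); to OW-C = (-55, -100, +0.3).
Solve a·Δx + b·Δy = Δh: det = (-40)·(-100) − (-55)·25 = 5375.
∂h/∂x = [(-0.3)·(-100) − (+0.3)·25] / 5375 = +0.004186
∂h/∂y = [(-40)·(+0.3) − (-55)·(-0.3)] / 5375 = -0.005302
h(140, 230) = 377.4 + (+0.004186)·(40) + (-0.005302)·(120) = 377.4 +0.167 -0.636 = 376.931 m.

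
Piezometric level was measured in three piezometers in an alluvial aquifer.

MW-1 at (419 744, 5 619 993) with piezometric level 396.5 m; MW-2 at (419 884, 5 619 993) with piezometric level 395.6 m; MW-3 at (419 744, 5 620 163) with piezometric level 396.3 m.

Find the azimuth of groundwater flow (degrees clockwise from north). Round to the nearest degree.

∂h/∂x = (395.6 − 396.5) / (419884 − 419744) = -0.006429
∂h/∂y = (396.3 − 396.5) / (5620163 − 5619993) = -0.001176
Flow direction (−∇h) has components (+0.006429 E, +0.001176 N).
Azimuth = atan2(E, N) = atan2(+0.006429, +0.001176) = 79.6° ≈ 080°.

080°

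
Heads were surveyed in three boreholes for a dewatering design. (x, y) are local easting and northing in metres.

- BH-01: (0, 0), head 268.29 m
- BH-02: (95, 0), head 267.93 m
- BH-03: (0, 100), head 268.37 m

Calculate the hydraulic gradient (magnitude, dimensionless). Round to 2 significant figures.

∂h/∂x = (267.93 − 268.29) / (95 − 0) = -0.003789
∂h/∂y = (268.37 − 268.29) / (100 − 0) = +0.0008000
|∇h| = √(-0.003789² + 0.0008000²) = 0.003873

0.0039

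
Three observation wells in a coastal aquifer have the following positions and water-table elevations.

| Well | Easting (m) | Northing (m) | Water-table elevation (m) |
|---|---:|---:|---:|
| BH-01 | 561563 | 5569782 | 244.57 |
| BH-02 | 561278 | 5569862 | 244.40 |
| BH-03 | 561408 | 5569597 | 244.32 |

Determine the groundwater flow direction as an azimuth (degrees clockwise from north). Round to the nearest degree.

Taking BH-01 as reference: BH-02−BH-01 = (-285, 80, -0.17); BH-03−BH-01 = (-155, -185, -0.25).
Solve a·Δx + b·Δy = Δh: det = (-285)·(-185) − (-155)·80 = 65125.
∂h/∂x = [(-0.17)·(-185) − (-0.25)·80] / 65125 = +0.0007900
∂h/∂y = [(-285)·(-0.25) − (-155)·(-0.17)] / 65125 = +0.0006894
Flow direction (−∇h) has components (-0.0007900 E, -0.0006894 N).
Azimuth = atan2(E, N) = atan2(-0.0007900, -0.0006894) = 228.9° ≈ 229°.

229°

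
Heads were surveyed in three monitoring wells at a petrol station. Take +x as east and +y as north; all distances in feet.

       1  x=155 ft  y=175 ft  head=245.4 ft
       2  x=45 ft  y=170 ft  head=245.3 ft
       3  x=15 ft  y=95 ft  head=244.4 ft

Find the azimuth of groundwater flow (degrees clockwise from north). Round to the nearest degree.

182°

Taking 1 as reference: 2−1 = (-110, -5, -0.1); 3−1 = (-140, -80, -1.0).
Determinant of the coordinate differences = (-110)·(-80) − (-140)·(-5) = 8100.
∂h/∂x = [(-0.1)·(-80) − (-1.0)·(-5)] / 8100 = +0.0003704
∂h/∂y = [(-110)·(-1.0) − (-140)·(-0.1)] / 8100 = +0.01185
Flow direction (−∇h) has components (-0.0003704 E, -0.01185 N).
Azimuth = atan2(E, N) = atan2(-0.0003704, -0.01185) = 181.8° ≈ 182°.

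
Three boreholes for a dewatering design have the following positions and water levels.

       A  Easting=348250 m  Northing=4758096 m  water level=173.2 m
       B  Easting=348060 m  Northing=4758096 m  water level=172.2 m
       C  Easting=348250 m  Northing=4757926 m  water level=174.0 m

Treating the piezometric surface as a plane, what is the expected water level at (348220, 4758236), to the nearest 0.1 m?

∂h/∂x = (172.2 − 173.2) / (348060 − 348250) = +0.005263
∂h/∂y = (174.0 − 173.2) / (4757926 − 4758096) = -0.004706
h(348220, 4758236) = 173.2 + (+0.005263)·(-30) + (-0.004706)·(140) = 173.2 -0.158 -0.659 = 172.383 m.

172.4 m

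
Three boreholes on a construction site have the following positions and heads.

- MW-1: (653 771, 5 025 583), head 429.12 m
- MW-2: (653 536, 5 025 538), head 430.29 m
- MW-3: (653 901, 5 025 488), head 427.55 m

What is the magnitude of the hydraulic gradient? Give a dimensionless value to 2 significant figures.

0.010

Taking MW-1 as reference: MW-2−MW-1 = (-235, -45, +1.17); MW-3−MW-1 = (130, -95, -1.57).
Determinant of the coordinate differences = (-235)·(-95) − 130·(-45) = 28175.
∂h/∂x = [(+1.17)·(-95) − (-1.57)·(-45)] / 28175 = -0.006453
∂h/∂y = [(-235)·(-1.57) − 130·(+1.17)] / 28175 = +0.007697
|∇h| = √(-0.006453² + 0.007697²) = 0.01004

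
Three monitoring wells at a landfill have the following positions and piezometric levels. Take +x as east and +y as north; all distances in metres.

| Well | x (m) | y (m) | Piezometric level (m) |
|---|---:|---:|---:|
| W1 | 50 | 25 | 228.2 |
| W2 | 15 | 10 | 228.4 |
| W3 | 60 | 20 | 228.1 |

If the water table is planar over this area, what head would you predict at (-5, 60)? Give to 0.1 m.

228.8 m

Taking W1 as reference: W2−W1 = (-35, -15, +0.2); W3−W1 = (10, -5, -0.1).
Determinant of the coordinate differences = (-35)·(-5) − 10·(-15) = 325.
∂h/∂x = [(+0.2)·(-5) − (-0.1)·(-15)] / 325 = -0.007692
∂h/∂y = [(-35)·(-0.1) − 10·(+0.2)] / 325 = +0.004615
h(-5, 60) = 228.2 + (-0.007692)·(-55) + (+0.004615)·(35) = 228.2 +0.423 +0.162 = 228.785 m.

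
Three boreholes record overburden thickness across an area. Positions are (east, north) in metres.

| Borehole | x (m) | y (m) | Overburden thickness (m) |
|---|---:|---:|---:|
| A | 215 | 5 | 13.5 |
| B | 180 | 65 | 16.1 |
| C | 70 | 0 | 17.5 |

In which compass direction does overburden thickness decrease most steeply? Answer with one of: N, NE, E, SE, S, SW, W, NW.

With d = a·x + b·y + c and A as origin, the differences give:
  (-35)·a + 60·b = +2.6
  (-145)·a + (-5)·b = +4.0
Eliminate b (×(-5) and ×60, subtract): 8875·a = -253.00 → a = ∂d/∂x = -0.02851
Back-substitute: b = ∂d/∂y = +0.02670.
Steepest decrease is along −∇f = (+0.02851 E, -0.02670 N) → southeast.

SE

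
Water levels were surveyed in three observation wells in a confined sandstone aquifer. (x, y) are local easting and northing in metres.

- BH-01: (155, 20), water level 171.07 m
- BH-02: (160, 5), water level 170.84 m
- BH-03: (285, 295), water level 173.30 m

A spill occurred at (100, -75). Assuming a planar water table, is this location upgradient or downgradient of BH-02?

Taking BH-01 as reference: BH-02−BH-01 = (5, -15, -0.23); BH-03−BH-01 = (130, 275, +2.23).
Determinant of the coordinate differences = 5·275 − 130·(-15) = 3325.
∂h/∂x = [(-0.23)·275 − (+2.23)·(-15)] / 3325 = -0.008962
∂h/∂y = [5·(+2.23) − 130·(-0.23)] / 3325 = +0.01235
Head at (100, -75) = 171.07 + (-0.008962)·(-55) + (+0.01235)·(-95) = 170.39 m.
That is lower than the 170.84 m at BH-02, so the point is downgradient.

downgradient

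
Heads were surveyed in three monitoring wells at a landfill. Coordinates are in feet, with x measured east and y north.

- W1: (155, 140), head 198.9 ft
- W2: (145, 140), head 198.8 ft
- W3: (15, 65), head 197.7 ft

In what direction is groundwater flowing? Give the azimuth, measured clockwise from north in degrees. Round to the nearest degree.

285°

With h = a·x + b·y + c and W1 as origin, the differences give:
  (-10)·a + 0·b = -0.1
  (-140)·a + (-75)·b = -1.2
Eliminate b (×(-75) and ×0, subtract): 750·a = 7.50 → a = ∂h/∂x = +0.010000
Back-substitute: b = ∂h/∂y = -0.002667.
Flow direction (−∇h) has components (-0.010000 E, +0.002667 N).
Azimuth = atan2(E, N) = atan2(-0.010000, +0.002667) = 284.9° ≈ 285°.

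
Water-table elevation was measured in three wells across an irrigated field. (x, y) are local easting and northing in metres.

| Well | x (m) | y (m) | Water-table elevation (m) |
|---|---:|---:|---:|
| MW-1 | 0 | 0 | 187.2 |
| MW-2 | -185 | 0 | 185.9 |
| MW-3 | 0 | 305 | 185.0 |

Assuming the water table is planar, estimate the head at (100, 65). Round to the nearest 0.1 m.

187.4 m

∂h/∂x = (185.9 − 187.2) / (-185 − 0) = +0.007027
∂h/∂y = (185.0 − 187.2) / (305 − 0) = -0.007213
h(100, 65) = 187.2 + (+0.007027)·(100) + (-0.007213)·(65) = 187.2 +0.703 -0.469 = 187.434 m.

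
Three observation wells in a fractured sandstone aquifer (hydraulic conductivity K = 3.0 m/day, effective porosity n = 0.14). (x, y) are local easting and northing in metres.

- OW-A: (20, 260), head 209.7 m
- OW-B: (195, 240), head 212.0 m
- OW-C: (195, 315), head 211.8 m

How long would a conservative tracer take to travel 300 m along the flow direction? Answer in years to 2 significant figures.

With h = a·x + b·y + c and OW-A as origin, the differences give:
  175·a + (-20)·b = +2.3
  175·a + 55·b = +2.1
Eliminate b (×55 and ×(-20), subtract): 13125·a = 168.50 → a = ∂h/∂x = +0.01284
Back-substitute: b = ∂h/∂y = -0.002667.
|∇h| = √(0.01284² + -0.002667²) = 0.01311
Seepage velocity v = K·i/n = 3.0 × 0.01311 / 0.14 = 0.2809 m/day.
t = 300 / 0.2809 = 1068 days = 2.92 years.

2.9 years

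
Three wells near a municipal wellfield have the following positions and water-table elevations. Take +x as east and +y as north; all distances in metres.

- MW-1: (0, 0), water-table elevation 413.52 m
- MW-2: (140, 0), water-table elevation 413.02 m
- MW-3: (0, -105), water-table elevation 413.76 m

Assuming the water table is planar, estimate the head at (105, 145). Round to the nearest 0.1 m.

412.8 m

∂h/∂x = (413.02 − 413.52) / (140 − 0) = -0.003571
∂h/∂y = (413.76 − 413.52) / (-105 − 0) = -0.002286
h(105, 145) = 413.52 + (-0.003571)·(105) + (-0.002286)·(145) = 413.52 -0.375 -0.331 = 412.814 m.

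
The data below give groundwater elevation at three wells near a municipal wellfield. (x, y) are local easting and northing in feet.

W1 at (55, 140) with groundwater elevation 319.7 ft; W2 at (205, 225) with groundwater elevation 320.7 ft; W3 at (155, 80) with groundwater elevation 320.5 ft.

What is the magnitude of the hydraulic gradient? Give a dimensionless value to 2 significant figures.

With h = a·x + b·y + c and W1 as origin, the differences give:
  150·a + 85·b = +1.0
  100·a + (-60)·b = +0.8
Eliminate b (×(-60) and ×85, subtract): -17500·a = -128.00 → a = ∂h/∂x = +0.007314
Back-substitute: b = ∂h/∂y = -0.001143.
|∇h| = √(0.007314² + -0.001143²) = 0.007403

0.0074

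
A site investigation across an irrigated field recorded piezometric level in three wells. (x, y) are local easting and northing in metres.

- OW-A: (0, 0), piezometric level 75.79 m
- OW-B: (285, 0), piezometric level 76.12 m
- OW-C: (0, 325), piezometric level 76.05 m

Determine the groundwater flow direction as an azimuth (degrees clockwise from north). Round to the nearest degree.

235°

∂h/∂x = (76.12 − 75.79) / (285 − 0) = +0.001158
∂h/∂y = (76.05 − 75.79) / (325 − 0) = +0.0008000
Flow direction (−∇h) has components (-0.001158 E, -0.0008000 N).
Azimuth = atan2(E, N) = atan2(-0.001158, -0.0008000) = 235.4° ≈ 235°.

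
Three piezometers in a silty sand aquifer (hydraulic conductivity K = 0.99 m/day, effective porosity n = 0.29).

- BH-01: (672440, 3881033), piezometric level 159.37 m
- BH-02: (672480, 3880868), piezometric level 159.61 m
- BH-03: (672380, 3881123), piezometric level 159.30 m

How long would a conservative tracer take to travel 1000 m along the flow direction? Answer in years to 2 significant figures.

330 years

Differences from BH-01: to BH-02 (Δx, Δy, Δh) = (40, -165, +0.24); to BH-03 = (-60, 90, -0.07).
Solve a·Δx + b·Δy = Δh: det = 40·90 − (-60)·(-165) = -6300.
∂h/∂x = [(+0.24)·90 − (-0.07)·(-165)] / -6300 = -0.001595
∂h/∂y = [40·(-0.07) − (-60)·(+0.24)] / -6300 = -0.001841
|∇h| = √(-0.001595² + -0.001841²) = 0.002436
Seepage velocity v = K·i/n = 0.99 × 0.002436 / 0.29 = 0.008316 m/day.
t = 1000 / 0.008316 = 1.203e+05 days = 329 years.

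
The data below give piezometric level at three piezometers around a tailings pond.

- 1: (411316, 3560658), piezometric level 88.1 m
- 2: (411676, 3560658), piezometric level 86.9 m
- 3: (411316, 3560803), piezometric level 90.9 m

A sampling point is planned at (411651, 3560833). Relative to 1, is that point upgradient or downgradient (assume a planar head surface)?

upgradient

∂h/∂x = (86.9 − 88.1) / (411676 − 411316) = -0.003333
∂h/∂y = (90.9 − 88.1) / (3560803 − 3560658) = +0.01931
Head at (411651, 3560833) = 88.1 + (-0.003333)·(335) + (+0.01931)·(175) = 90.36 m.
That is higher than the 88.1 m at 1, so the point is upgradient.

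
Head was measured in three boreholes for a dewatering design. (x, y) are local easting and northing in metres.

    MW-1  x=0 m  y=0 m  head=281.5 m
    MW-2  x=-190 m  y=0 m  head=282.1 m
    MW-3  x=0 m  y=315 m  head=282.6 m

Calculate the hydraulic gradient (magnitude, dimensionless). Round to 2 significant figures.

∂h/∂x = (282.1 − 281.5) / (-190 − 0) = -0.003158
∂h/∂y = (282.6 − 281.5) / (315 − 0) = +0.003492
|∇h| = √(-0.003158² + 0.003492²) = 0.004708

0.0047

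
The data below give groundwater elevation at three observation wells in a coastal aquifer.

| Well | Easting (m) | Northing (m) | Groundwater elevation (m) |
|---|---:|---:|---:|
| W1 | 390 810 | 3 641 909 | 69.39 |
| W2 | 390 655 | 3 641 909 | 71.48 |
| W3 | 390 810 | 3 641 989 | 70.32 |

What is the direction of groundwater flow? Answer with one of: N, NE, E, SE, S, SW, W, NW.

SE

∂h/∂x = (71.48 − 69.39) / (390655 − 390810) = -0.01348
∂h/∂y = (70.32 − 69.39) / (3641989 − 3641909) = +0.01162
Flow = −∇h = (+0.01348 east, -0.01162 north), which points southeast.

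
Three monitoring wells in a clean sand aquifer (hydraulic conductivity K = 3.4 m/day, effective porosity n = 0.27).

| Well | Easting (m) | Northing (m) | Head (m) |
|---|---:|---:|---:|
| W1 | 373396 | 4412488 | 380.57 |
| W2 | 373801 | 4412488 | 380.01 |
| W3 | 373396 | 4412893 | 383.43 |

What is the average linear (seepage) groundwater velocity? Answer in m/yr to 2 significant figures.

33 m/yr

∂h/∂x = (380.01 − 380.57) / (373801 − 373396) = -0.001383
∂h/∂y = (383.43 − 380.57) / (4412893 − 4412488) = +0.007062
|∇h| = √(-0.001383² + 0.007062²) = 0.007196
Seepage velocity v = K·i/n = 3.4 × 0.007196 / 0.27 = 0.09062 m/day = 33.1 m/yr.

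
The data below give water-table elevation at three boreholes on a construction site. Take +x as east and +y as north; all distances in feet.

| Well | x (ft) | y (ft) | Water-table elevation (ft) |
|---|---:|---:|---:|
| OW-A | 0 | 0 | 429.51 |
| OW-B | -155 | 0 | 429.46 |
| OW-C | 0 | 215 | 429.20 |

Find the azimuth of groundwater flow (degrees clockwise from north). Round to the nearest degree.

347°

∂h/∂x = (429.46 − 429.51) / (-155 − 0) = +0.0003226
∂h/∂y = (429.20 − 429.51) / (215 − 0) = -0.001442
Flow direction (−∇h) has components (-0.0003226 E, +0.001442 N).
Azimuth = atan2(E, N) = atan2(-0.0003226, +0.001442) = 347.4° ≈ 347°.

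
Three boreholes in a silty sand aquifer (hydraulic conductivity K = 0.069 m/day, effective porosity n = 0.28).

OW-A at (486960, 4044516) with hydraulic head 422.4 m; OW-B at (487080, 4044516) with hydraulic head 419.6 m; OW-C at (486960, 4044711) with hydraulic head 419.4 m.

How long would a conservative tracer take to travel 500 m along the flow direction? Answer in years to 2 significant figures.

∂h/∂x = (419.6 − 422.4) / (487080 − 486960) = -0.02333
∂h/∂y = (419.4 − 422.4) / (4044711 − 4044516) = -0.01538
|∇h| = √(-0.02333² + -0.01538²) = 0.02794
Seepage velocity v = K·i/n = 0.069 × 0.02794 / 0.28 = 0.006885 m/day.
t = 500 / 0.006885 = 7.262e+04 days = 199 years.

200 years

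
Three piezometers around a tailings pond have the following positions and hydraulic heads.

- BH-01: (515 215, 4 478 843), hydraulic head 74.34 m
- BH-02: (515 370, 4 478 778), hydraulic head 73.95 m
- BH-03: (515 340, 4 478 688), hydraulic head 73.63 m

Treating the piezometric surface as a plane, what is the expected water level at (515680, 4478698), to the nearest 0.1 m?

73.4 m

With h = a·x + b·y + c and BH-01 as origin, the differences give:
  155·a + (-65)·b = -0.39
  125·a + (-155)·b = -0.71
Eliminate b (×(-155) and ×(-65), subtract): -15900·a = 14.300 → a = ∂h/∂x = -0.0008994
Back-substitute: b = ∂h/∂y = +0.003855.
h(515680, 4478698) = 74.34 + (-0.0008994)·(465) + (+0.003855)·(-145) = 74.34 -0.418 -0.559 = 73.363 m.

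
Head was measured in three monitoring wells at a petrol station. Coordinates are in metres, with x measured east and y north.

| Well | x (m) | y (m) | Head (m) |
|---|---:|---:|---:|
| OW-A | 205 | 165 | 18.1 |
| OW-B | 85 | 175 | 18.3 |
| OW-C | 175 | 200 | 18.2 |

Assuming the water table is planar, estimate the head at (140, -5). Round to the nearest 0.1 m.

17.9 m

With h = a·x + b·y + c and OW-A as origin, the differences give:
  (-120)·a + 10·b = +0.2
  (-30)·a + 35·b = +0.1
Eliminate b (×35 and ×10, subtract): -3900·a = 6.00 → a = ∂h/∂x = -0.001538
Back-substitute: b = ∂h/∂y = +0.001538.
h(140, -5) = 18.1 + (-0.001538)·(-65) + (+0.001538)·(-170) = 18.1 +0.100 -0.262 = 17.938 m.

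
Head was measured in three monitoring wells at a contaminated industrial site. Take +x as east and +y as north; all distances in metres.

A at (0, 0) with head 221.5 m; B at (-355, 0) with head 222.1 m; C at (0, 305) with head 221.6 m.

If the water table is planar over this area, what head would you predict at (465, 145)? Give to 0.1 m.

220.8 m

∂h/∂x = (222.1 − 221.5) / (-355 − 0) = -0.001690
∂h/∂y = (221.6 − 221.5) / (305 − 0) = +0.0003279
h(465, 145) = 221.5 + (-0.001690)·(465) + (+0.0003279)·(145) = 221.5 -0.786 +0.048 = 220.762 m.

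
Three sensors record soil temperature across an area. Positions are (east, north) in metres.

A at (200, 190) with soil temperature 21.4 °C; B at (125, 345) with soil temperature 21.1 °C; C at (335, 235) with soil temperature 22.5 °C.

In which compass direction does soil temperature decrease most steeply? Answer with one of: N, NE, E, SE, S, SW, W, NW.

Differences from A: to B (Δx, Δy, Δh) = (-75, 155, -0.3); to C = (135, 45, +1.1).
Solve a·Δx + b·Δy = ΔT: det = (-75)·45 − 135·155 = -24300.
∂T/∂x = [(-0.3)·45 − (+1.1)·155] / -24300 = +0.007572
∂T/∂y = [(-75)·(+1.1) − 135·(-0.3)] / -24300 = +0.001728
Steepest decrease is along −∇f = (-0.007572 E, -0.001728 N) → west.

W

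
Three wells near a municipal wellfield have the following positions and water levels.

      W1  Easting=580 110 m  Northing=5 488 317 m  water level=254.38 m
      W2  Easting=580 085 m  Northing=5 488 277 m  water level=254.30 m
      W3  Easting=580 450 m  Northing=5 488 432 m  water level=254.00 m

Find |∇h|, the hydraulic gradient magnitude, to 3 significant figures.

0.00411

With h = a·x + b·y + c and W1 as origin, the differences give:
  (-25)·a + (-40)·b = -0.08
  340·a + 115·b = -0.38
Eliminate b (×115 and ×(-40), subtract): 10725·a = -24.400 → a = ∂h/∂x = -0.002275
Back-substitute: b = ∂h/∂y = +0.003422.
|∇h| = √(-0.002275² + 0.003422²) = 0.004109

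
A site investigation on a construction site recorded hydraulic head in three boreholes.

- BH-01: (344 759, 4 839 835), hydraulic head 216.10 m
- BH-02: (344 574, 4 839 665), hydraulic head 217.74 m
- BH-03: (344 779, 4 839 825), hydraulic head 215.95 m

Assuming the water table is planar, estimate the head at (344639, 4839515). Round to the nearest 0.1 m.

Taking BH-01 as reference: BH-02−BH-01 = (-185, -170, +1.64); BH-03−BH-01 = (20, -10, -0.15).
Determinant of the coordinate differences = (-185)·(-10) − 20·(-170) = 5250.
∂h/∂x = [(+1.64)·(-10) − (-0.15)·(-170)] / 5250 = -0.007981
∂h/∂y = [(-185)·(-0.15) − 20·(+1.64)] / 5250 = -0.0009619
h(344639, 4839515) = 216.10 + (-0.007981)·(-120) + (-0.0009619)·(-320) = 216.10 +0.958 +0.308 = 217.366 m.

217.4 m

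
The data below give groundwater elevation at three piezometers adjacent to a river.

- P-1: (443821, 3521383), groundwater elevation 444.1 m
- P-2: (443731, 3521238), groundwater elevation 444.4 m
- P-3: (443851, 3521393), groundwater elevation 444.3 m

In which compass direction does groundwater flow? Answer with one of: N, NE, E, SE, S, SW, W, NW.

Differences from P-1: to P-2 (Δx, Δy, Δh) = (-90, -145, +0.3); to P-3 = (30, 10, +0.2).
Determinant of the coordinate differences = (-90)·10 − 30·(-145) = 3450.
∂h/∂x = [(+0.3)·10 − (+0.2)·(-145)] / 3450 = +0.009275
∂h/∂y = [(-90)·(+0.2) − 30·(+0.3)] / 3450 = -0.007826
Flow = −∇h = (-0.009275 east, +0.007826 north), which points northwest.

NW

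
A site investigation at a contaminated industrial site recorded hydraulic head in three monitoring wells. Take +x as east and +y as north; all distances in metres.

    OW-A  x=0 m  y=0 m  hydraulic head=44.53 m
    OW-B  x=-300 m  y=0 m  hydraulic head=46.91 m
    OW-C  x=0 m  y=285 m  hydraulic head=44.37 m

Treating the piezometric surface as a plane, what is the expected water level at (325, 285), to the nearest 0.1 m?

∂h/∂x = (46.91 − 44.53) / (-300 − 0) = -0.007933
∂h/∂y = (44.37 − 44.53) / (285 − 0) = -0.0005614
h(325, 285) = 44.53 + (-0.007933)·(325) + (-0.0005614)·(285) = 44.53 -2.578 -0.160 = 41.792 m.

41.8 m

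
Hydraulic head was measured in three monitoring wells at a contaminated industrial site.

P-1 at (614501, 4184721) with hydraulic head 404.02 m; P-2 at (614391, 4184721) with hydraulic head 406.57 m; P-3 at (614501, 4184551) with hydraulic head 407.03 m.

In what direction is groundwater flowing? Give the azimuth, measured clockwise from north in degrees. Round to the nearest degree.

∂h/∂x = (406.57 − 404.02) / (614391 − 614501) = -0.02318
∂h/∂y = (407.03 − 404.02) / (4184551 − 4184721) = -0.01771
Flow direction (−∇h) has components (+0.02318 E, +0.01771 N).
Azimuth = atan2(E, N) = atan2(+0.02318, +0.01771) = 52.6° ≈ 053°.

053°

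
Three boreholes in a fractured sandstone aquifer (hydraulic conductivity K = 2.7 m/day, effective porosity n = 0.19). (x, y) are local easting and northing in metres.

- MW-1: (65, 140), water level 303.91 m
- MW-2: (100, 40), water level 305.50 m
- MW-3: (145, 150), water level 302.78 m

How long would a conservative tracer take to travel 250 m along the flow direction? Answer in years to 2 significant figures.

Differences from MW-1: to MW-2 (Δx, Δy, Δh) = (35, -100, +1.59); to MW-3 = (80, 10, -1.13).
Solve a·Δx + b·Δy = Δh: det = 35·10 − 80·(-100) = 8350.
∂h/∂x = [(+1.59)·10 − (-1.13)·(-100)] / 8350 = -0.01163
∂h/∂y = [35·(-1.13) − 80·(+1.59)] / 8350 = -0.01997
|∇h| = √(-0.01163² + -0.01997²) = 0.02311
Seepage velocity v = K·i/n = 2.7 × 0.02311 / 0.19 = 0.3284 m/day.
t = 250 / 0.3284 = 761.3 days = 2.08 years.

2.1 years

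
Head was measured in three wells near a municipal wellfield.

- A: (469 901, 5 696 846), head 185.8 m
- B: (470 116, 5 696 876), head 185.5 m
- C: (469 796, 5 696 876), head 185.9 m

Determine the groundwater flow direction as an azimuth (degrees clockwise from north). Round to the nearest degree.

Differences from A: to B (Δx, Δy, Δh) = (215, 30, -0.3); to C = (-105, 30, +0.1).
Determinant of the coordinate differences = 215·30 − (-105)·30 = 9600.
∂h/∂x = [(-0.3)·30 − (+0.1)·30] / 9600 = -0.001250
∂h/∂y = [215·(+0.1) − (-105)·(-0.3)] / 9600 = -0.001042
Flow direction (−∇h) has components (+0.001250 E, +0.001042 N).
Azimuth = atan2(E, N) = atan2(+0.001250, +0.001042) = 50.2° ≈ 050°.

050°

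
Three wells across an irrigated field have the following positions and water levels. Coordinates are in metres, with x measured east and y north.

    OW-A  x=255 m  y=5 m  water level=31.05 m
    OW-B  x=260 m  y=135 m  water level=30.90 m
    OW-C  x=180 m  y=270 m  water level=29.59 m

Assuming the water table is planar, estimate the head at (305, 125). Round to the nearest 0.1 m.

31.5 m

Differences from OW-A: to OW-B (Δx, Δy, Δh) = (5, 130, -0.15); to OW-C = (-75, 265, -1.46).
Solve a·Δx + b·Δy = Δh: det = 5·265 − (-75)·130 = 11075.
∂h/∂x = [(-0.15)·265 − (-1.46)·130] / 11075 = +0.01355
∂h/∂y = [5·(-1.46) − (-75)·(-0.15)] / 11075 = -0.001675
h(305, 125) = 31.05 + (+0.01355)·(50) + (-0.001675)·(120) = 31.05 +0.677 -0.201 = 31.526 m.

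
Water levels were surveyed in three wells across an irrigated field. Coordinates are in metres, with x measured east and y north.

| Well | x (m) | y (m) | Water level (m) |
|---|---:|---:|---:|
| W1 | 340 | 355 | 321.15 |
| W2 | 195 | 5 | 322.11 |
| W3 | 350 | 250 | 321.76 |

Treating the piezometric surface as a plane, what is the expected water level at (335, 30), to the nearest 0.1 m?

322.8 m

Differences from W1: to W2 (Δx, Δy, Δh) = (-145, -350, +0.96); to W3 = (10, -105, +0.61).
Determinant of the coordinate differences = (-145)·(-105) − 10·(-350) = 18725.
∂h/∂x = [(+0.96)·(-105) − (+0.61)·(-350)] / 18725 = +0.006019
∂h/∂y = [(-145)·(+0.61) − 10·(+0.96)] / 18725 = -0.005236
h(335, 30) = 321.15 + (+0.006019)·(-5) + (-0.005236)·(-325) = 321.15 -0.030 +1.702 = 322.822 m.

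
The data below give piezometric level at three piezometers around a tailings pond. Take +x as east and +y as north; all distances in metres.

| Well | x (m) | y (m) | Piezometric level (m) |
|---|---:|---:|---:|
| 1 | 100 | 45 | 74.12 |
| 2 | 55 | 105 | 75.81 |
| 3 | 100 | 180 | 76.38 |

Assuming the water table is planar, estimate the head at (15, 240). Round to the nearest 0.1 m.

78.7 m

Taking 1 as reference: 2−1 = (-45, 60, +1.69); 3−1 = (0, 135, +2.26).
Determinant of the coordinate differences = (-45)·135 − 0·60 = -6075.
∂h/∂x = [(+1.69)·135 − (+2.26)·60] / -6075 = -0.01523
∂h/∂y = [(-45)·(+2.26) − 0·(+1.69)] / -6075 = +0.01674
h(15, 240) = 74.12 + (-0.01523)·(-85) + (+0.01674)·(195) = 74.12 +1.295 +3.264 = 78.679 m.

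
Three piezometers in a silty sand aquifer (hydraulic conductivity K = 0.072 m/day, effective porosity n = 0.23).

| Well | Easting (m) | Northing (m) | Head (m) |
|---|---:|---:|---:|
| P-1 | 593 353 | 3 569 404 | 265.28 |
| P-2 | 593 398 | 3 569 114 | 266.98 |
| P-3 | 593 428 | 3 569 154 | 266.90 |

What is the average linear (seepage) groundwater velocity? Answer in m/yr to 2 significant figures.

0.77 m/yr

With h = a·x + b·y + c and P-1 as origin, the differences give:
  45·a + (-290)·b = +1.70
  75·a + (-250)·b = +1.62
Eliminate b (×(-250) and ×(-290), subtract): 10500·a = 44.800 → a = ∂h/∂x = +0.004267
Back-substitute: b = ∂h/∂y = -0.005200.
|∇h| = √(0.004267² + -0.005200²) = 0.006727
Seepage velocity v = K·i/n = 0.072 × 0.006727 / 0.23 = 0.002106 m/day = 0.7692 m/yr.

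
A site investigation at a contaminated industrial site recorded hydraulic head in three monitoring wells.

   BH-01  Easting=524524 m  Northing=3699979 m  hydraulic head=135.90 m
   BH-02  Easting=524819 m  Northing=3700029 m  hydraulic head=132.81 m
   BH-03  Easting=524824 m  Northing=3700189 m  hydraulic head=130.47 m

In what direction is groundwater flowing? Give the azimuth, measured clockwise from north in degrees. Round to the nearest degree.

029°

Differences from BH-01: to BH-02 (Δx, Δy, Δh) = (295, 50, -3.09); to BH-03 = (300, 210, -5.43).
Solve a·Δx + b·Δy = Δh: det = 295·210 − 300·50 = 46950.
∂h/∂x = [(-3.09)·210 − (-5.43)·50] / 46950 = -0.008038
∂h/∂y = [295·(-5.43) − 300·(-3.09)] / 46950 = -0.01437
Flow direction (−∇h) has components (+0.008038 E, +0.01437 N).
Azimuth = atan2(E, N) = atan2(+0.008038, +0.01437) = 29.2° ≈ 029°.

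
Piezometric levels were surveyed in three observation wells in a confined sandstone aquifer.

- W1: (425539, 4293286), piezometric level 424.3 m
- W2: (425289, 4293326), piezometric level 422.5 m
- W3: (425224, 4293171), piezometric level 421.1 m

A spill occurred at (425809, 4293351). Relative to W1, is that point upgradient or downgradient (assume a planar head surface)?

upgradient

Taking W1 as reference: W2−W1 = (-250, 40, -1.8); W3−W1 = (-315, -115, -3.2).
Determinant of the coordinate differences = (-250)·(-115) − (-315)·40 = 41350.
∂h/∂x = [(-1.8)·(-115) − (-3.2)·40] / 41350 = +0.008102
∂h/∂y = [(-250)·(-3.2) − (-315)·(-1.8)] / 41350 = +0.005635
Head at (425809, 4293351) = 424.3 + (+0.008102)·(270) + (+0.005635)·(65) = 426.85 m.
That is higher than the 424.3 m at W1, so the point is upgradient.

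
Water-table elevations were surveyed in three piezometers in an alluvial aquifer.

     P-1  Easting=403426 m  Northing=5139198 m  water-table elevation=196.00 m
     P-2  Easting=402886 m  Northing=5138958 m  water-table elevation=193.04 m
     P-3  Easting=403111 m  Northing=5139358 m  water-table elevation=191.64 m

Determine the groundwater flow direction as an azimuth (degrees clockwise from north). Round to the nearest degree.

313°

Three-point gradient (reference P-1): Δ to P-2 = (-540, -240, -2.96), Δ to P-3 = (-315, 160, -4.36).
∂h/∂x = +0.009383, ∂h/∂y = -0.008778 (det = -162000).
Flow direction (−∇h) has components (-0.009383 E, +0.008778 N).
Azimuth = atan2(E, N) = atan2(-0.009383, +0.008778) = 313.1° ≈ 313°.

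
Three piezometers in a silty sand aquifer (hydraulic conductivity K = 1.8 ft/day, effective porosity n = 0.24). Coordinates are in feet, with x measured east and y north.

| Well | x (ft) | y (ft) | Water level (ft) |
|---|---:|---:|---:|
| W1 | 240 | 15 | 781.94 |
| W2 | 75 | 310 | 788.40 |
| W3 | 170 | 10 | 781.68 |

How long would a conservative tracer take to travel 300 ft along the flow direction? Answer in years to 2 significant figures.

Taking W1 as reference: W2−W1 = (-165, 295, +6.46); W3−W1 = (-70, -5, -0.26).
Determinant of the coordinate differences = (-165)·(-5) − (-70)·295 = 21475.
∂h/∂x = [(+6.46)·(-5) − (-0.26)·295] / 21475 = +0.002068
∂h/∂y = [(-165)·(-0.26) − (-70)·(+6.46)] / 21475 = +0.02305
|∇h| = √(0.002068² + 0.02305²) = 0.02314
Seepage velocity v = K·i/n = 1.8 × 0.02314 / 0.24 = 0.1736 ft/day.
t = 300 / 0.1736 = 1728 days = 4.73 years.

4.7 years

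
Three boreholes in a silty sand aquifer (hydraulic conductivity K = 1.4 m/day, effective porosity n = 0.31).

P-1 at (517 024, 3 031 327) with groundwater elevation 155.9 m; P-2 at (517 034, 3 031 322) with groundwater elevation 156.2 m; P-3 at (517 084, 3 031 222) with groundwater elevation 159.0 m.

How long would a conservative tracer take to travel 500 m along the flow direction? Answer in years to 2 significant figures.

Three-point gradient (reference P-1): Δ to P-2 = (10, -5, +0.3), Δ to P-3 = (60, -105, +3.1).
∂h/∂x = +0.02133, ∂h/∂y = -0.01733 (det = -750).
|∇h| = √(0.02133² + -0.01733²) = 0.02748
Seepage velocity v = K·i/n = 1.4 × 0.02748 / 0.31 = 0.1241 m/day.
t = 500 / 0.1241 = 4029 days = 11 years.

11 years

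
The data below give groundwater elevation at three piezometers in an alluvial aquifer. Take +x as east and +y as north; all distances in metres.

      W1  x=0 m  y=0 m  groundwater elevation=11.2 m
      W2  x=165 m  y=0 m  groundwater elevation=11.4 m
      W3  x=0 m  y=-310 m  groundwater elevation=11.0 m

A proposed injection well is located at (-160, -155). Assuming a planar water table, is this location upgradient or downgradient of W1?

∂h/∂x = (11.4 − 11.2) / (165 − 0) = +0.001212
∂h/∂y = (11.0 − 11.2) / (-310 − 0) = +0.0006452
Head at (-160, -155) = 11.2 + (+0.001212)·(-160) + (+0.0006452)·(-155) = 10.91 m.
That is lower than the 11.2 m at W1, so the point is downgradient.

downgradient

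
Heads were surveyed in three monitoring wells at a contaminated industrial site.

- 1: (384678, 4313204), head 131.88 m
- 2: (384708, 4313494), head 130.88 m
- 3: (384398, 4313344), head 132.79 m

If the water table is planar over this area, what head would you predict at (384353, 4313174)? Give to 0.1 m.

Taking 1 as reference: 2−1 = (30, 290, -1.00); 3−1 = (-280, 140, +0.91).
Determinant of the coordinate differences = 30·140 − (-280)·290 = 85400.
∂h/∂x = [(-1.00)·140 − (+0.91)·290] / 85400 = -0.004730
∂h/∂y = [30·(+0.91) − (-280)·(-1.00)] / 85400 = -0.002959
h(384353, 4313174) = 131.88 + (-0.004730)·(-325) + (-0.002959)·(-30) = 131.88 +1.537 +0.089 = 133.506 m.

133.5 m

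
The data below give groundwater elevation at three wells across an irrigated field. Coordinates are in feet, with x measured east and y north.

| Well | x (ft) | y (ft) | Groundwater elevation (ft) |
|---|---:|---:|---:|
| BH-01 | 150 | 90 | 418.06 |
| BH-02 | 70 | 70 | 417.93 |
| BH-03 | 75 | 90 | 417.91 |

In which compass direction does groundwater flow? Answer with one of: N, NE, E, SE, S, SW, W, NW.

NW

Differences from BH-01: to BH-02 (Δx, Δy, Δh) = (-80, -20, -0.13); to BH-03 = (-75, 0, -0.15).
Determinant of the coordinate differences = (-80)·0 − (-75)·(-20) = -1500.
∂h/∂x = [(-0.13)·0 − (-0.15)·(-20)] / -1500 = +0.002000
∂h/∂y = [(-80)·(-0.15) − (-75)·(-0.13)] / -1500 = -0.001500
Flow = −∇h = (-0.002000 east, +0.001500 north), which points northwest.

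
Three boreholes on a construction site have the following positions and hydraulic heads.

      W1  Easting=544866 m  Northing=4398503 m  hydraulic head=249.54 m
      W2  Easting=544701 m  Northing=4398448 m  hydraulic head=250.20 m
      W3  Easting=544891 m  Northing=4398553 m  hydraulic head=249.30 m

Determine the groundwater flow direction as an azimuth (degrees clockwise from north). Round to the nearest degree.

Taking W1 as reference: W2−W1 = (-165, -55, +0.66); W3−W1 = (25, 50, -0.24).
Solve a·Δx + b·Δy = Δh: det = (-165)·50 − 25·(-55) = -6875.
∂h/∂x = [(+0.66)·50 − (-0.24)·(-55)] / -6875 = -0.002880
∂h/∂y = [(-165)·(-0.24) − 25·(+0.66)] / -6875 = -0.003360
Flow direction (−∇h) has components (+0.002880 E, +0.003360 N).
Azimuth = atan2(E, N) = atan2(+0.002880, +0.003360) = 40.6° ≈ 041°.

041°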